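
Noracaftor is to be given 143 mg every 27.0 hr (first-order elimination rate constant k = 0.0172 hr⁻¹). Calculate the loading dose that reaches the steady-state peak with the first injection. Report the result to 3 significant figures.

Accumulation ratio R = 1 / (1 − e^(−kτ)) = 1 / (1 − e^(−0.01720×27.0)) = 1 / (1 − 0.6285) = 2.692
Loading dose = maintenance dose × R = 143 × 2.692 ≈ 385 mg

385 mg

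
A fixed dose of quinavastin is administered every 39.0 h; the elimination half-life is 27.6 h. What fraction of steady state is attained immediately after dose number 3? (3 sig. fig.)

k = ln 2 / 27.6 = 0.02511 h⁻¹
f_n = 1 − e^(−nkτ) = 1 − e^(−3 × 0.02511 × 39.0) = 1 − e^(−2.938) = 1 − 0.05295 ≈ 0.947

0.947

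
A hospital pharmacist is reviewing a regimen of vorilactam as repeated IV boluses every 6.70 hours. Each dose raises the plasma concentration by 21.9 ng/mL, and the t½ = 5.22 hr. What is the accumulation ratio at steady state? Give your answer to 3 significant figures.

1.70

k = ln 2 / 5.22 = 0.1328 hr⁻¹
Fraction remaining after one interval: e^(−kτ) = e^(−0.1328 × 6.70) = 0.4108
R = 1 / (1 − 0.4108) = 1 / 0.5892 ≈ 1.70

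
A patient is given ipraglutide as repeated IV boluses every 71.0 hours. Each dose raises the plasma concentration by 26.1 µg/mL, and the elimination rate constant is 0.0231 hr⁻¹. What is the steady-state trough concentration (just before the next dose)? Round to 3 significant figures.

Fraction remaining after one interval: e^(−kτ) = e^(−0.02310 × 71.0) = 0.1940
R = 1 / (1 − 0.1940) = 1.241
Css,max = 26.1 × 1.241 = 32.38 µg/mL
Css,min = Css,max × e^(−kτ) = 32.38 × 0.1940 ≈ 6.28 µg/mL

6.28 µg/mL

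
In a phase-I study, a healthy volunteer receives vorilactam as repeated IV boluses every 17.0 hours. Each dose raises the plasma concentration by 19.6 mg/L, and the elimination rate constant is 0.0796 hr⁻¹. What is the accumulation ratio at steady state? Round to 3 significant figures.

1.35

Fraction remaining after one interval: e^(−kτ) = e^(−0.07960 × 17.0) = 0.2584
R = 1 / (1 − 0.2584) = 1 / 0.7416 ≈ 1.35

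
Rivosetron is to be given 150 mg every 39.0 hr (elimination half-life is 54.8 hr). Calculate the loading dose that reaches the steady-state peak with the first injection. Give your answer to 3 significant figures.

k = ln 2 / 54.8 = 0.01265 hr⁻¹
Accumulation ratio R = 1 / (1 − e^(−kτ)) = 1 / (1 − e^(−0.01265×39.0)) = 1 / (1 − 0.6106) = 2.568
Loading dose = maintenance dose × R = 150 × 2.568 ≈ 385 mg

385 mg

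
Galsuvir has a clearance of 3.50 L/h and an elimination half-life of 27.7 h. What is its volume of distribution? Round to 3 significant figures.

k = ln 2 / t½ = ln 2 / 27.7 = 0.02502 h⁻¹
V = CL / k = 3.50 / 0.02502 ≈ 140 L

140 L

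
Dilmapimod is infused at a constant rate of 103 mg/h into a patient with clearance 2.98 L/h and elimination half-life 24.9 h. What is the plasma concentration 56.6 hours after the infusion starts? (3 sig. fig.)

Css = rate / CL = 103 / 2.98 = 34.56 mg/L
k = ln 2 / 24.9 = 0.02784 h⁻¹
C(t) = Css (1 − e^(−kt)) = 34.56 × (1 − e^(−1.576)) = 34.56 × 0.7931 ≈ 27.4 mg/L

27.4 mg/L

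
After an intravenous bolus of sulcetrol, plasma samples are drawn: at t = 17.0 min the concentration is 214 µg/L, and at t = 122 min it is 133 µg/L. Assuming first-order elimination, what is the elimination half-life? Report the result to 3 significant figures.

153 minutes

k = ln(C₁/C₂) / (t₂ − t₁) = ln(214/133) / (122 − 17.0)
  = 0.4756 / 105.0 = 0.004530 min⁻¹
t½ = ln 2 / k = ln 2 / 0.004530 ≈ 153 minutes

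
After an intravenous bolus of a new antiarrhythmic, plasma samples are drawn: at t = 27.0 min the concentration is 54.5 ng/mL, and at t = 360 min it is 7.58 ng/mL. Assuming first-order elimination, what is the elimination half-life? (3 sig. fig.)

117 minutes

k = ln(C₁/C₂) / (t₂ − t₁) = ln(54.5/7.58) / (360 − 27.0)
  = 1.973 / 333.0 = 0.005924 min⁻¹
t½ = ln 2 / k = ln 2 / 0.005924 ≈ 117 minutes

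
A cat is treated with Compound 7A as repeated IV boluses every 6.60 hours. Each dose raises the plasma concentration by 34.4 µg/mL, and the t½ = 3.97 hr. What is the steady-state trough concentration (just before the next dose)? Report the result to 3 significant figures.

k = ln 2 / 3.97 = 0.1746 hr⁻¹
Fraction remaining after one interval: e^(−kτ) = e^(−0.1746 × 6.60) = 0.3159
R = 1 / (1 − 0.3159) = 1.462
Css,max = 34.4 × 1.462 = 50.28 µg/mL
Css,min = Css,max × e^(−kτ) = 50.28 × 0.3159 ≈ 15.9 µg/mL

15.9 µg/mL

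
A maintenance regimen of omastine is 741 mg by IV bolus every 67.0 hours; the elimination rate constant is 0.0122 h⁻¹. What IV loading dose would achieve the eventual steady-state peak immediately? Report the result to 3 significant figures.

Accumulation ratio R = 1 / (1 − e^(−kτ)) = 1 / (1 − e^(−0.01220×67.0)) = 1 / (1 − 0.4416) = 1.791
Loading dose = maintenance dose × R = 741 × 1.791 ≈ 1330 mg

1330 mg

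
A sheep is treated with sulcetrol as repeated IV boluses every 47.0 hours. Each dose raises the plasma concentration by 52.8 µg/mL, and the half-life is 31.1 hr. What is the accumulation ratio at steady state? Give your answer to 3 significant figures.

1.54

k = ln 2 / 31.1 = 0.02229 hr⁻¹
Fraction remaining after one interval: e^(−kτ) = e^(−0.02229 × 47.0) = 0.3508
R = 1 / (1 − 0.3508) = 1 / 0.6492 ≈ 1.54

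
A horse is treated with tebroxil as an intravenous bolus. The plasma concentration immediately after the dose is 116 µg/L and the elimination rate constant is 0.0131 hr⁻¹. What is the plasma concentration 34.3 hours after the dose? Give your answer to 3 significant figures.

C(t) = C₀ e^(−kt) = 116 × e^(−0.01310 × 34.3) = 116 × e^(−0.4493) = 116 × 0.6381 ≈ 74.0 µg/L

74.0 µg/L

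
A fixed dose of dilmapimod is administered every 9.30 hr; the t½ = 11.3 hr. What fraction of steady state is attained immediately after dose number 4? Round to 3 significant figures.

k = ln 2 / 11.3 = 0.06134 hr⁻¹
f_n = 1 − e^(−nkτ) = 1 − e^(−4 × 0.06134 × 9.30) = 1 − e^(−2.282) = 1 − 0.1021 ≈ 0.898

0.898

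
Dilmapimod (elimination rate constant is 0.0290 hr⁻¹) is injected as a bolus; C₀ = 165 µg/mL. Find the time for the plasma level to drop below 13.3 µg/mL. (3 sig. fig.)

86.8 hours

C(t) = C₀ e^(−kt)  ⇒  t = ln(C₀/C) / k
t = ln(165/13.3) / 0.02900 = 2.518 / 0.02900 ≈ 86.8 hours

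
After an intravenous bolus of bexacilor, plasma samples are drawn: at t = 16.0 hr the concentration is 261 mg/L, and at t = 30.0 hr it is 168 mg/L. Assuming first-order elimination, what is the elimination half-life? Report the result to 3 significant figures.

22.0 hours

k = ln(C₁/C₂) / (t₂ − t₁) = ln(261/168) / (30.0 − 16.0)
  = 0.4406 / 14.00 = 0.03147 hr⁻¹
t½ = ln 2 / k = ln 2 / 0.03147 ≈ 22.0 hours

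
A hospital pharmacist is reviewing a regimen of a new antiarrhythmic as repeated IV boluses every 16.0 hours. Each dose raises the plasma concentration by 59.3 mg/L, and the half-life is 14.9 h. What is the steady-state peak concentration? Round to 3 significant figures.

k = ln 2 / 14.9 = 0.04652 h⁻¹
Fraction remaining after one interval: e^(−kτ) = e^(−0.04652 × 16.0) = 0.4751
R = 1 / (1 − 0.4751) = 1.905
Css,max = 59.3 × 1.905 ≈ 113 mg/L

113 mg/L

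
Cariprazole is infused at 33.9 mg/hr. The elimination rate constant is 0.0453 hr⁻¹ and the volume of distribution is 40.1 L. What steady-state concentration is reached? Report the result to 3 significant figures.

18.7 mg/L

CL = k · V = 0.0453 × 40.1 = 1.817 L/hr
Css = rate / CL = 33.9 / 1.817 ≈ 18.7 mg/L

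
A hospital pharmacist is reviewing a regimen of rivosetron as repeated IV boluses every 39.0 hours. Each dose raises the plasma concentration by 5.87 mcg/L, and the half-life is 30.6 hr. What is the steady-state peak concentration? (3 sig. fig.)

k = ln 2 / 30.6 = 0.02265 hr⁻¹
Fraction remaining after one interval: e^(−kτ) = e^(−0.02265 × 39.0) = 0.4134
R = 1 / (1 − 0.4134) = 1.705
Css,max = 5.87 × 1.705 ≈ 10.0 mcg/L

10.0 mcg/L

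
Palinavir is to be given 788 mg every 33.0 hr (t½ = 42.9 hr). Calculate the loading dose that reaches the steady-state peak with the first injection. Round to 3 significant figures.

k = ln 2 / 42.9 = 0.01616 hr⁻¹
Accumulation ratio R = 1 / (1 − e^(−kτ)) = 1 / (1 − e^(−0.01616×33.0)) = 1 / (1 − 0.5867) = 2.420
Loading dose = maintenance dose × R = 788 × 2.420 ≈ 1910 mg

1910 mg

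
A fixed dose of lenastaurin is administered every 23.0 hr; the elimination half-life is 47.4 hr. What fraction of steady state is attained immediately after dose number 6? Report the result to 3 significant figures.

k = ln 2 / 47.4 = 0.01462 hr⁻¹
f_n = 1 − e^(−nkτ) = 1 − e^(−6 × 0.01462 × 23.0) = 1 − e^(−2.018) = 1 − 0.1329 ≈ 0.867

0.867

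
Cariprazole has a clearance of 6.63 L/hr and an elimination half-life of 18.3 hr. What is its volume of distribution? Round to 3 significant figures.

175 L

k = ln 2 / t½ = ln 2 / 18.3 = 0.03788 hr⁻¹
V = CL / k = 6.63 / 0.03788 ≈ 175 L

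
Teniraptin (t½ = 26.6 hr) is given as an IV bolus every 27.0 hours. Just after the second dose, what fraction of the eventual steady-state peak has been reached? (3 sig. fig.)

k = ln 2 / 26.6 = 0.02606 hr⁻¹
f_n = 1 − e^(−nkτ) = 1 − e^(−2 × 0.02606 × 27.0) = 1 − e^(−1.407) = 1 − 0.2448 ≈ 0.755

0.755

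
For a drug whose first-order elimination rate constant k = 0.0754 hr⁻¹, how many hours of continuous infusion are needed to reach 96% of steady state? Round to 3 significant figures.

f = 1 − e^(−kt)  ⇒  t = −ln(1 − f) / k
t = −ln(1 − 0.96) / 0.07540 = 3.219 / 0.07540 ≈ 42.7 hours

42.7 hours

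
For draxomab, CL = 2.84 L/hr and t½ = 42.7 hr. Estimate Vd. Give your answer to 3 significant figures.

k = ln 2 / t½ = ln 2 / 42.7 = 0.01623 hr⁻¹
V = CL / k = 2.84 / 0.01623 ≈ 175 L

175 L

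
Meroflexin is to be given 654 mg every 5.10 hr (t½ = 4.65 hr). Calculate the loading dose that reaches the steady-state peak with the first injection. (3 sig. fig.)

k = ln 2 / 4.65 = 0.1491 hr⁻¹
Accumulation ratio R = 1 / (1 − e^(−kτ)) = 1 / (1 − e^(−0.1491×5.10)) = 1 / (1 − 0.4676) = 1.878
Loading dose = maintenance dose × R = 654 × 1.878 ≈ 1230 mg

1230 mg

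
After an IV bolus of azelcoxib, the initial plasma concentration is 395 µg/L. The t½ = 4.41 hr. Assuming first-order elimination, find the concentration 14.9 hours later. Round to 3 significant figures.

38.0 µg/L

k = ln 2 / 4.41 = 0.1572 hr⁻¹
C(t) = C₀ e^(−kt) = 395 × e^(−0.1572 × 14.9) = 395 × e^(−2.342) = 395 × 0.09614 ≈ 38.0 µg/L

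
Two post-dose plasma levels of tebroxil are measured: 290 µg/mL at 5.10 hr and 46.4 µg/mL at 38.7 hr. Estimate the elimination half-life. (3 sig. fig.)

k = ln(C₁/C₂) / (t₂ − t₁) = ln(290/46.4) / (38.7 − 5.10)
  = 1.833 / 33.60 = 0.05454 hr⁻¹
t½ = ln 2 / k = ln 2 / 0.05454 ≈ 12.7 hours

12.7 hours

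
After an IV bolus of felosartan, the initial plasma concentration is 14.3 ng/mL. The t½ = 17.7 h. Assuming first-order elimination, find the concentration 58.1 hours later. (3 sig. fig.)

k = ln 2 / 17.7 = 0.03916 h⁻¹
58.1 h is 3.282 half-lives, so C = 14.3 × (1/2)^3.282 = 14.3 × 0.1028 ≈ 1.47 ng/mL

1.47 ng/mL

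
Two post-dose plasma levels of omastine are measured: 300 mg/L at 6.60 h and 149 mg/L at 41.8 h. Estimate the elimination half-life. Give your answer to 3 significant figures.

k = ln(C₁/C₂) / (t₂ − t₁) = ln(300/149) / (41.8 − 6.60)
  = 0.6998 / 35.20 = 0.01988 h⁻¹
t½ = ln 2 / k = ln 2 / 0.01988 ≈ 34.9 hours

34.9 hours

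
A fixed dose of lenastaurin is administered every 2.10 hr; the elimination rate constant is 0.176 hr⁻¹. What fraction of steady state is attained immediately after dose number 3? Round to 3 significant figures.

f_n = 1 − e^(−nkτ) = 1 − e^(−3 × 0.1760 × 2.10) = 1 − e^(−1.109) = 1 − 0.3300 ≈ 0.670

0.670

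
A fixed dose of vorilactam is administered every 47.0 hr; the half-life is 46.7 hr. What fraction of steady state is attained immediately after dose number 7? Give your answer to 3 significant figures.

k = ln 2 / 46.7 = 0.01484 hr⁻¹
f_n = 1 − e^(−nkτ) = 1 − e^(−7 × 0.01484 × 47.0) = 1 − e^(−4.883) = 1 − 0.007573 ≈ 0.992

0.992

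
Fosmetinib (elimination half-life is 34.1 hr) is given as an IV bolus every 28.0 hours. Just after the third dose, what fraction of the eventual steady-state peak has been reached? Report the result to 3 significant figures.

k = ln 2 / 34.1 = 0.02033 hr⁻¹
f_n = 1 − e^(−nkτ) = 1 − e^(−3 × 0.02033 × 28.0) = 1 − e^(−1.707) = 1 − 0.1813 ≈ 0.819

0.819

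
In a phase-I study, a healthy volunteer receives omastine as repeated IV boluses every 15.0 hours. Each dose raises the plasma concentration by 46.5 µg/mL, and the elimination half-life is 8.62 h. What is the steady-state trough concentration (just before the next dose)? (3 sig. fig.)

19.9 µg/mL

k = ln 2 / 8.62 = 0.08041 h⁻¹
Fraction remaining after one interval: e^(−kτ) = e^(−0.08041 × 15.0) = 0.2993
R = 1 / (1 − 0.2993) = 1.427
Css,max = 46.5 × 1.427 = 66.37 µg/mL
Css,min = Css,max × e^(−kτ) = 66.37 × 0.2993 ≈ 19.9 µg/mL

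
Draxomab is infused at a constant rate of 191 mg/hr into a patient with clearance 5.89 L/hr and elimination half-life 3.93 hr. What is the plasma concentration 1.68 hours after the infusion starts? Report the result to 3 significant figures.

Css = rate / CL = 191 / 5.89 = 32.43 mg/L
k = ln 2 / 3.93 = 0.1764 hr⁻¹
C(t) = Css (1 − e^(−kt)) = 32.43 × (1 − e^(−0.2963)) = 32.43 × 0.2564 ≈ 8.32 mg/L

8.32 mg/L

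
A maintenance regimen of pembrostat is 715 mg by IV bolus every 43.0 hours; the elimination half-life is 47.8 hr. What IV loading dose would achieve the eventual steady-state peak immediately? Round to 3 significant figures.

k = ln 2 / 47.8 = 0.01450 hr⁻¹
Accumulation ratio R = 1 / (1 − e^(−kτ)) = 1 / (1 − e^(−0.01450×43.0)) = 1 / (1 − 0.5360) = 2.155
Loading dose = maintenance dose × R = 715 × 2.155 ≈ 1540 mg

1540 mg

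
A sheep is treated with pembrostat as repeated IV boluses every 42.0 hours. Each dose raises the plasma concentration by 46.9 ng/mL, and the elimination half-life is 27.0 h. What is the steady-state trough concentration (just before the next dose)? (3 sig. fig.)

k = ln 2 / 27.0 = 0.02567 h⁻¹
Fraction remaining after one interval: e^(−kτ) = e^(−0.02567 × 42.0) = 0.3402
R = 1 / (1 − 0.3402) = 1.516
Css,max = 46.9 × 1.516 = 71.08 ng/mL
Css,min = Css,max × e^(−kτ) = 71.08 × 0.3402 ≈ 24.2 ng/mL

24.2 ng/mL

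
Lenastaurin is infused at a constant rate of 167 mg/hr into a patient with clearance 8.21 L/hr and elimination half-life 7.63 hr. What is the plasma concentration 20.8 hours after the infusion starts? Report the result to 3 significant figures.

17.3 µg/mL

Css = rate / CL = 167 / 8.21 = 20.34 µg/mL
k = ln 2 / 7.63 = 0.09084 hr⁻¹
C(t) = Css (1 − e^(−kt)) = 20.34 × (1 − e^(−1.890)) = 20.34 × 0.8489 ≈ 17.3 µg/mL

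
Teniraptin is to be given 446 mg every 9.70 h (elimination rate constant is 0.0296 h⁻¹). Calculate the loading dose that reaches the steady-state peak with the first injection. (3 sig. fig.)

Accumulation ratio R = 1 / (1 − e^(−kτ)) = 1 / (1 − e^(−0.02960×9.70)) = 1 / (1 − 0.7504) = 4.007
Loading dose = maintenance dose × R = 446 × 4.007 ≈ 1790 mg

1790 mg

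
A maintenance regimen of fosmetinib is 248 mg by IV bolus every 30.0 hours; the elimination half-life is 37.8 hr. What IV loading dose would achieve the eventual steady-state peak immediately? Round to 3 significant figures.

586 mg

k = ln 2 / 37.8 = 0.01834 hr⁻¹
Accumulation ratio R = 1 / (1 − e^(−kτ)) = 1 / (1 − e^(−0.01834×30.0)) = 1 / (1 − 0.5769) = 2.363
Loading dose = maintenance dose × R = 248 × 2.363 ≈ 586 mg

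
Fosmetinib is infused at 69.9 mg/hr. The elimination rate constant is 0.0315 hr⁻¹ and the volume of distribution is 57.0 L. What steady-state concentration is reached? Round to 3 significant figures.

38.9 µg/mL

CL = k · V = 0.0315 × 57.0 = 1.796 L/hr
Css = rate / CL = 69.9 / 1.796 ≈ 38.9 µg/mL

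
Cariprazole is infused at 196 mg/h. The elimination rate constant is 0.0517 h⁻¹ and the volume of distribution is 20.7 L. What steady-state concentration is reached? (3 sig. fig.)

CL = k · V = 0.0517 × 20.7 = 1.070 L/h
Css = rate / CL = 196 / 1.070 ≈ 183 mg/L

183 mg/L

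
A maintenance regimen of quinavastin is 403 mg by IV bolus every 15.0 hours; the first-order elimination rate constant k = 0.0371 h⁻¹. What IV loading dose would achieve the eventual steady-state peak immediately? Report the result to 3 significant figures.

Accumulation ratio R = 1 / (1 − e^(−kτ)) = 1 / (1 − e^(−0.03710×15.0)) = 1 / (1 − 0.5732) = 2.343
Loading dose = maintenance dose × R = 403 × 2.343 ≈ 944 mg

944 mg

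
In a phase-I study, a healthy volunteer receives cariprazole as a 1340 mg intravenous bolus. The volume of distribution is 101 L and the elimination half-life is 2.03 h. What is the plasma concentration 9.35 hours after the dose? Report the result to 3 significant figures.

C₀ = dose / V = 1340 / 101 = 13.27 mg/L
k = ln 2 / 2.03 = 0.3415 h⁻¹
C(t) = C₀ e^(−kt) = 13.27 × e^(−0.3415 × 9.35) = 13.27 × e^(−3.193) = 13.27 × 0.04107 ≈ 0.545 mg/L

0.545 mg/L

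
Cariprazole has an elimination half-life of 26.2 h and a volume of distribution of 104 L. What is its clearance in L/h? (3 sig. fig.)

2.75 L/h

k = ln 2 / t½ = ln 2 / 26.2 = 0.02646 h⁻¹
CL = k · V = 0.02646 × 104 ≈ 2.75 L/h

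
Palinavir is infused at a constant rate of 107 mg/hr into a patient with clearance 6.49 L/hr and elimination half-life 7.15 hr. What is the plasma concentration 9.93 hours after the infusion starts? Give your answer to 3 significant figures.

10.2 µg/mL

Css = rate / CL = 107 / 6.49 = 16.49 µg/mL
k = ln 2 / 7.15 = 0.09694 hr⁻¹
C(t) = Css (1 − e^(−kt)) = 16.49 × (1 − e^(−0.9627)) = 16.49 × 0.6181 ≈ 10.2 µg/mL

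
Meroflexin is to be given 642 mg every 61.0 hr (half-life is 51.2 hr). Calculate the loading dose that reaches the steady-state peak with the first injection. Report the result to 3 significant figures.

1140 mg

k = ln 2 / 51.2 = 0.01354 hr⁻¹
Accumulation ratio R = 1 / (1 − e^(−kτ)) = 1 / (1 − e^(−0.01354×61.0)) = 1 / (1 − 0.4379) = 1.779
Loading dose = maintenance dose × R = 642 × 1.779 ≈ 1140 mg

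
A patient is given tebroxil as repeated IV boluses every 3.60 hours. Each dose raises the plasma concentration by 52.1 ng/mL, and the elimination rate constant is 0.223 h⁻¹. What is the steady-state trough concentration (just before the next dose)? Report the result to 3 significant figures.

Fraction remaining after one interval: e^(−kτ) = e^(−0.2230 × 3.60) = 0.4481
R = 1 / (1 − 0.4481) = 1.812
Css,max = 52.1 × 1.812 = 94.40 ng/mL
Css,min = Css,max × e^(−kτ) = 94.40 × 0.4481 ≈ 42.3 ng/mL

42.3 ng/mL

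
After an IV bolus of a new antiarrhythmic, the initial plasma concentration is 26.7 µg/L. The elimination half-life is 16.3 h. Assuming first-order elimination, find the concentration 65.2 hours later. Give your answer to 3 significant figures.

1.67 µg/L

k = ln 2 / 16.3 = 0.04252 h⁻¹
C(t) = C₀ e^(−kt) = 26.7 × e^(−0.04252 × 65.2) = 26.7 × e^(−2.773) = 26.7 × 0.06250 ≈ 1.67 µg/L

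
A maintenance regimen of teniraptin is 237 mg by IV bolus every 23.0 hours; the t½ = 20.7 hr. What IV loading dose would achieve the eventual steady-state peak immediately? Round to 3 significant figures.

441 mg

k = ln 2 / 20.7 = 0.03349 hr⁻¹
Accumulation ratio R = 1 / (1 − e^(−kτ)) = 1 / (1 − e^(−0.03349×23.0)) = 1 / (1 − 0.4629) = 1.862
Loading dose = maintenance dose × R = 237 × 1.862 ≈ 441 mg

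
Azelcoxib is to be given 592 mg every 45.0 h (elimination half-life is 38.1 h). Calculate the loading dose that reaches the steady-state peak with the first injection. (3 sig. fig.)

k = ln 2 / 38.1 = 0.01819 h⁻¹
Accumulation ratio R = 1 / (1 − e^(−kτ)) = 1 / (1 − e^(−0.01819×45.0)) = 1 / (1 − 0.4410) = 1.789
Loading dose = maintenance dose × R = 592 × 1.789 ≈ 1060 mg

1060 mg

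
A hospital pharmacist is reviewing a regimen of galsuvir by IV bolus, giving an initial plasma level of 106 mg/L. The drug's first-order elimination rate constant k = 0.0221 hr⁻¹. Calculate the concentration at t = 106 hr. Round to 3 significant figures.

C(t) = C₀ e^(−kt) = 106 × e^(−0.02210 × 106) = 106 × e^(−2.343) = 106 × 0.09608 ≈ 10.2 mg/L

10.2 mg/L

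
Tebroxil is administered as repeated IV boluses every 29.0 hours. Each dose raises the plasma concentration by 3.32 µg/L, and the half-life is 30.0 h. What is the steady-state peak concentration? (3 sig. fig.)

k = ln 2 / 30.0 = 0.02310 h⁻¹
Fraction remaining after one interval: e^(−kτ) = e^(−0.02310 × 29.0) = 0.5117
R = 1 / (1 − 0.5117) = 2.048
Css,max = 3.32 × 2.048 ≈ 6.80 µg/L

6.80 µg/L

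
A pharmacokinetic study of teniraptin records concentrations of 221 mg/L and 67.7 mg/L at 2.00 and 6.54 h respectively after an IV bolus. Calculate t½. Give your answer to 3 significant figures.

2.66 hours

k = ln(C₁/C₂) / (t₂ − t₁) = ln(221/67.7) / (6.54 − 2.00)
  = 1.183 / 4.540 = 0.2606 h⁻¹
t½ = ln 2 / k = ln 2 / 0.2606 ≈ 2.66 hours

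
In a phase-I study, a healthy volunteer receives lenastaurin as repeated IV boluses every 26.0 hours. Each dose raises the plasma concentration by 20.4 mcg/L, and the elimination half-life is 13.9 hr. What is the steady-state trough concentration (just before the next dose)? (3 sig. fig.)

k = ln 2 / 13.9 = 0.04987 hr⁻¹
Fraction remaining after one interval: e^(−kτ) = e^(−0.04987 × 26.0) = 0.2735
R = 1 / (1 − 0.2735) = 1.376
Css,max = 20.4 × 1.376 = 28.08 mcg/L
Css,min = Css,max × e^(−kτ) = 28.08 × 0.2735 ≈ 7.68 mcg/L

7.68 mcg/L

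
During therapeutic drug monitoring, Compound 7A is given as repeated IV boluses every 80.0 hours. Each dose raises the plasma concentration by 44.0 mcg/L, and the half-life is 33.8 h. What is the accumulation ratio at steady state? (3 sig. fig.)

1.24

k = ln 2 / 33.8 = 0.02051 h⁻¹
Fraction remaining after one interval: e^(−kτ) = e^(−0.02051 × 80.0) = 0.1939
R = 1 / (1 − 0.1939) = 1 / 0.8061 ≈ 1.24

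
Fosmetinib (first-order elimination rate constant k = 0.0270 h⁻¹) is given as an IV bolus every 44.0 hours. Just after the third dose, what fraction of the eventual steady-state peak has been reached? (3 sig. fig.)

f_n = 1 − e^(−nkτ) = 1 − e^(−3 × 0.02700 × 44.0) = 1 − e^(−3.564) = 1 − 0.02833 ≈ 0.972

0.972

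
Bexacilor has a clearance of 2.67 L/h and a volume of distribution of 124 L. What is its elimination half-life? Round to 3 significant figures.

k = CL / V = 2.67 / 124 = 0.02153 h⁻¹
t½ = ln 2 / k = ln 2 / 0.02153 ≈ 32.2 hours

32.2 hours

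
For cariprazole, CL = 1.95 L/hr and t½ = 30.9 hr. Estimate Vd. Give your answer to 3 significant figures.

k = ln 2 / t½ = ln 2 / 30.9 = 0.02243 hr⁻¹
V = CL / k = 1.95 / 0.02243 ≈ 86.9 L

86.9 L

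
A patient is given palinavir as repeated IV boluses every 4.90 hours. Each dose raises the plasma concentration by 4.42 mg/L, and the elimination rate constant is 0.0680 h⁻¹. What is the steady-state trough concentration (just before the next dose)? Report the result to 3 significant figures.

Fraction remaining after one interval: e^(−kτ) = e^(−0.06800 × 4.90) = 0.7166
R = 1 / (1 − 0.7166) = 3.529
Css,max = 4.42 × 3.529 = 15.60 mg/L
Css,min = Css,max × e^(−kτ) = 15.60 × 0.7166 ≈ 11.2 mg/L

11.2 mg/L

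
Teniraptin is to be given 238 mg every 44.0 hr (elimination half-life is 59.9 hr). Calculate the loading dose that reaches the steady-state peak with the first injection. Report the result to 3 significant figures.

k = ln 2 / 59.9 = 0.01157 hr⁻¹
Accumulation ratio R = 1 / (1 − e^(−kτ)) = 1 / (1 − e^(−0.01157×44.0)) = 1 / (1 − 0.6010) = 2.506
Loading dose = maintenance dose × R = 238 × 2.506 ≈ 596 mg

596 mg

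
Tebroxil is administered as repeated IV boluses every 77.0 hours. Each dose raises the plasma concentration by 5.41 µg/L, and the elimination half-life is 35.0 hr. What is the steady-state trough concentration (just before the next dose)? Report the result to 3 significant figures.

1.50 µg/L

k = ln 2 / 35.0 = 0.01980 hr⁻¹
Fraction remaining after one interval: e^(−kτ) = e^(−0.01980 × 77.0) = 0.2176
R = 1 / (1 − 0.2176) = 1.278
Css,max = 5.41 × 1.278 = 6.915 µg/L
Css,min = Css,max × e^(−kτ) = 6.915 × 0.2176 ≈ 1.50 µg/L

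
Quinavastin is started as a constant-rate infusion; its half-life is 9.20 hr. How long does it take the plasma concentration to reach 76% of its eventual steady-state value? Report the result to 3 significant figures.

18.9 hours

k = ln 2 / 9.20 = 0.07534 hr⁻¹
f = 1 − e^(−kt)  ⇒  t = −ln(1 − f) / k
t = −ln(1 − 0.76) / 0.07534 = 1.427 / 0.07534 ≈ 18.9 hours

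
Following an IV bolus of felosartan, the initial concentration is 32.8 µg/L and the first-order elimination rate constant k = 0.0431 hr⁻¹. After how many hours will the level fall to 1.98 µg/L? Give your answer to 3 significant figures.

C(t) = C₀ e^(−kt)  ⇒  t = ln(C₀/C) / k
t = ln(32.8/1.98) / 0.04310 = 2.807 / 0.04310 ≈ 65.1 hours

65.1 hours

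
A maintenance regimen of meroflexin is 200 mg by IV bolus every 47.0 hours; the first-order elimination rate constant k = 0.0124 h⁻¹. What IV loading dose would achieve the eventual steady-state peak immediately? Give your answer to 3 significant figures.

Accumulation ratio R = 1 / (1 − e^(−kτ)) = 1 / (1 − e^(−0.01240×47.0)) = 1 / (1 − 0.5583) = 2.264
Loading dose = maintenance dose × R = 200 × 2.264 ≈ 453 mg

453 mg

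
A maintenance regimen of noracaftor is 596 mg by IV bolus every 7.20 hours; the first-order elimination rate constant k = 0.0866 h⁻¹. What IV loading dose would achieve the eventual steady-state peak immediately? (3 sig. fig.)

1280 mg

Accumulation ratio R = 1 / (1 − e^(−kτ)) = 1 / (1 − e^(−0.08660×7.20)) = 1 / (1 − 0.5361) = 2.155
Loading dose = maintenance dose × R = 596 × 2.155 ≈ 1280 mg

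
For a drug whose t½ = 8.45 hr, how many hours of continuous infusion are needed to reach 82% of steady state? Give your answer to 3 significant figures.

20.9 hours

k = ln 2 / 8.45 = 0.08203 hr⁻¹
f = 1 − e^(−kt)  ⇒  t = −ln(1 − f) / k
t = −ln(1 − 0.82) / 0.08203 = 1.715 / 0.08203 ≈ 20.9 hours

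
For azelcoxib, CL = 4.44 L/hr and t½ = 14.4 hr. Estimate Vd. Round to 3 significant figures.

k = ln 2 / t½ = ln 2 / 14.4 = 0.04814 hr⁻¹
V = CL / k = 4.44 / 0.04814 ≈ 92.2 L

92.2 L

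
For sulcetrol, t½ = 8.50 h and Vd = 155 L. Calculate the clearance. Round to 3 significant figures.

12.6 L/h

k = ln 2 / t½ = ln 2 / 8.50 = 0.08155 h⁻¹
CL = k · V = 0.08155 × 155 ≈ 12.6 L/h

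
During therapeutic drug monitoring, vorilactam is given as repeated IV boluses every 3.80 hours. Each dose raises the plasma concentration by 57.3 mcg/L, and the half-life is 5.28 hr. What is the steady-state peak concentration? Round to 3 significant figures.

k = ln 2 / 5.28 = 0.1313 hr⁻¹
Fraction remaining after one interval: e^(−kτ) = e^(−0.1313 × 3.80) = 0.6072
R = 1 / (1 − 0.6072) = 2.546
Css,max = 57.3 × 2.546 ≈ 146 mcg/L

146 mcg/L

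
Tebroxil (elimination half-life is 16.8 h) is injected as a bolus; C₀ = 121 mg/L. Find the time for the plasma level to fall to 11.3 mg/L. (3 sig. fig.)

k = ln 2 / 16.8 = 0.04126 h⁻¹
C(t) = C₀ e^(−kt)  ⇒  t = ln(C₀/C) / k
t = ln(121/11.3) / 0.04126 = 2.371 / 0.04126 ≈ 57.5 hours

57.5 hours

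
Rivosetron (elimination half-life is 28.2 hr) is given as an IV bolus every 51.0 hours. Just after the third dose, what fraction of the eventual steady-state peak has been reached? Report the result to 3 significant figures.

k = ln 2 / 28.2 = 0.02458 hr⁻¹
f_n = 1 − e^(−nkτ) = 1 − e^(−3 × 0.02458 × 51.0) = 1 − e^(−3.761) = 1 − 0.02327 ≈ 0.977

0.977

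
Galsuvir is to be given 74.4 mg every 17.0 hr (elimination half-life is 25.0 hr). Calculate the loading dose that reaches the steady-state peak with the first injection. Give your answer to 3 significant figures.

198 mg

k = ln 2 / 25.0 = 0.02773 hr⁻¹
Accumulation ratio R = 1 / (1 − e^(−kτ)) = 1 / (1 − e^(−0.02773×17.0)) = 1 / (1 − 0.6242) = 2.661
Loading dose = maintenance dose × R = 74.4 × 2.661 ≈ 198 mg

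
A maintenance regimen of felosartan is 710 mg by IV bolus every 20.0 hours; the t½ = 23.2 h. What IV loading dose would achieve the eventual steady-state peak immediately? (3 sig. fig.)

k = ln 2 / 23.2 = 0.02988 h⁻¹
Accumulation ratio R = 1 / (1 − e^(−kτ)) = 1 / (1 − e^(−0.02988×20.0)) = 1 / (1 − 0.5502) = 2.223
Loading dose = maintenance dose × R = 710 × 2.223 ≈ 1580 mg

1580 mg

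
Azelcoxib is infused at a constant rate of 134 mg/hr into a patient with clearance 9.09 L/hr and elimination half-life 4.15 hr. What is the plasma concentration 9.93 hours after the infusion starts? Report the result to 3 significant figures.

Css = rate / CL = 134 / 9.09 = 14.74 µg/mL
k = ln 2 / 4.15 = 0.1670 hr⁻¹
C(t) = Css (1 − e^(−kt)) = 14.74 × (1 − e^(−1.659)) = 14.74 × 0.8096 ≈ 11.9 µg/mL

11.9 µg/mL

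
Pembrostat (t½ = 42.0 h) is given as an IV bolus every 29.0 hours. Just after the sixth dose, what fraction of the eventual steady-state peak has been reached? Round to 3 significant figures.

0.943

k = ln 2 / 42.0 = 0.01650 h⁻¹
f_n = 1 − e^(−nkτ) = 1 − e^(−6 × 0.01650 × 29.0) = 1 − e^(−2.872) = 1 − 0.05661 ≈ 0.943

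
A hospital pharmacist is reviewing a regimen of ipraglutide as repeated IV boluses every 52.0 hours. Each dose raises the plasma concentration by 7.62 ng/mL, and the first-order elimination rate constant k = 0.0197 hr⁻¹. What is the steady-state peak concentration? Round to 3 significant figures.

Fraction remaining after one interval: e^(−kτ) = e^(−0.01970 × 52.0) = 0.3590
R = 1 / (1 − 0.3590) = 1.560
Css,max = 7.62 × 1.560 ≈ 11.9 ng/mL

11.9 ng/mL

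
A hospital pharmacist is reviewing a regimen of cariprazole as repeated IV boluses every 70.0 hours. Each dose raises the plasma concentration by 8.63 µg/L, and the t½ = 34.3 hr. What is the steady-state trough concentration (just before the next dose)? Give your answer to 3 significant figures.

k = ln 2 / 34.3 = 0.02021 hr⁻¹
Fraction remaining after one interval: e^(−kτ) = e^(−0.02021 × 70.0) = 0.2430
R = 1 / (1 − 0.2430) = 1.321
Css,max = 8.63 × 1.321 = 11.40 µg/L
Css,min = Css,max × e^(−kτ) = 11.40 × 0.2430 ≈ 2.77 µg/L

2.77 µg/L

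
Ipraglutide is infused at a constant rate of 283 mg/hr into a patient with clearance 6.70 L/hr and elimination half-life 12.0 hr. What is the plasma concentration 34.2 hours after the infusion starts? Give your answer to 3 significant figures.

36.4 µg/mL

Css = rate / CL = 283 / 6.70 = 42.24 µg/mL
k = ln 2 / 12.0 = 0.05776 hr⁻¹
C(t) = Css (1 − e^(−kt)) = 42.24 × (1 − e^(−1.975)) = 42.24 × 0.8613 ≈ 36.4 µg/mL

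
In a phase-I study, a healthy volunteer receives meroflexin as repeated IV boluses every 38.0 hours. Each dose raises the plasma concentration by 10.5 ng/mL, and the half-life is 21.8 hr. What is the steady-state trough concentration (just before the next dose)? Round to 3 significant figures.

k = ln 2 / 21.8 = 0.03180 hr⁻¹
Fraction remaining after one interval: e^(−kτ) = e^(−0.03180 × 38.0) = 0.2987
R = 1 / (1 − 0.2987) = 1.426
Css,max = 10.5 × 1.426 = 14.97 ng/mL
Css,min = Css,max × e^(−kτ) = 14.97 × 0.2987 ≈ 4.47 ng/mL

4.47 ng/mL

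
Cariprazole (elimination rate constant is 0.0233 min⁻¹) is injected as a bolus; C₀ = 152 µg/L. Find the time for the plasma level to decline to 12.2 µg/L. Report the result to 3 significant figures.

C(t) = C₀ e^(−kt)  ⇒  t = ln(C₀/C) / k
t = ln(152/12.2) / 0.02330 = 2.522 / 0.02330 ≈ 108 minutes

108 minutes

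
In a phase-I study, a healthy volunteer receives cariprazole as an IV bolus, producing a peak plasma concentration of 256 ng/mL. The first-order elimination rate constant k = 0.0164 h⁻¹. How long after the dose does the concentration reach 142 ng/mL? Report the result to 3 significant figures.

35.9 hours

C(t) = C₀ e^(−kt)  ⇒  t = ln(C₀/C) / k
t = ln(256/142) / 0.01640 = 0.5894 / 0.01640 ≈ 35.9 hours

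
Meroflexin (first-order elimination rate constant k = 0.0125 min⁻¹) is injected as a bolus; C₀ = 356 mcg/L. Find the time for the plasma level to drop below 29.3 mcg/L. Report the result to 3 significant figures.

C(t) = C₀ e^(−kt)  ⇒  t = ln(C₀/C) / k
t = ln(356/29.3) / 0.01250 = 2.497 / 0.01250 ≈ 200 minutes

200 minutes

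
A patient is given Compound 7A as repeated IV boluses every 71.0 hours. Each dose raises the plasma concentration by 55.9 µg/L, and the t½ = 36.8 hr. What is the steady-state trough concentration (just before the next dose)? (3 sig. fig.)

19.9 µg/L

k = ln 2 / 36.8 = 0.01884 hr⁻¹
Fraction remaining after one interval: e^(−kτ) = e^(−0.01884 × 71.0) = 0.2625
R = 1 / (1 − 0.2625) = 1.356
Css,max = 55.9 × 1.356 = 75.80 µg/L
Css,min = Css,max × e^(−kτ) = 75.80 × 0.2625 ≈ 19.9 µg/L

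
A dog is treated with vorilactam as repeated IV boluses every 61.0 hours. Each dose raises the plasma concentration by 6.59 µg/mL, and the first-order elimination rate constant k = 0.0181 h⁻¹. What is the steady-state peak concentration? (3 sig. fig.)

Fraction remaining after one interval: e^(−kτ) = e^(−0.01810 × 61.0) = 0.3315
R = 1 / (1 − 0.3315) = 1.496
Css,max = 6.59 × 1.496 ≈ 9.86 µg/mL

9.86 µg/mL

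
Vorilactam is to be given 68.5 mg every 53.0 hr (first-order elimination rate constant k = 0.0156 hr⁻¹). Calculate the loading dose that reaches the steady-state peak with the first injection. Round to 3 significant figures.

Accumulation ratio R = 1 / (1 − e^(−kτ)) = 1 / (1 − e^(−0.01560×53.0)) = 1 / (1 − 0.4374) = 1.778
Loading dose = maintenance dose × R = 68.5 × 1.778 ≈ 122 mg

122 mg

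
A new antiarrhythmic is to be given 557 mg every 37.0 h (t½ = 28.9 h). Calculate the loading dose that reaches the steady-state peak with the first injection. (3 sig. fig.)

k = ln 2 / 28.9 = 0.02398 h⁻¹
Accumulation ratio R = 1 / (1 − e^(−kτ)) = 1 / (1 − e^(−0.02398×37.0)) = 1 / (1 − 0.4117) = 1.700
Loading dose = maintenance dose × R = 557 × 1.700 ≈ 947 mg

947 mg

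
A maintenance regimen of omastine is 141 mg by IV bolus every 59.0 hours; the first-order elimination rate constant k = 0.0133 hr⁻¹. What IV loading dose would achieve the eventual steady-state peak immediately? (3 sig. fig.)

259 mg

Accumulation ratio R = 1 / (1 − e^(−kτ)) = 1 / (1 − e^(−0.01330×59.0)) = 1 / (1 − 0.4563) = 1.839
Loading dose = maintenance dose × R = 141 × 1.839 ≈ 259 mg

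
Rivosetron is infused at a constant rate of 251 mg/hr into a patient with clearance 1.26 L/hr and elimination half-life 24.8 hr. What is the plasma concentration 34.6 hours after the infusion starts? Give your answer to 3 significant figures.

123 mg/L

Css = rate / CL = 251 / 1.26 = 199.2 mg/L
k = ln 2 / 24.8 = 0.02795 hr⁻¹
C(t) = Css (1 − e^(−kt)) = 199.2 × (1 − e^(−0.9671)) = 199.2 × 0.6198 ≈ 123 mg/L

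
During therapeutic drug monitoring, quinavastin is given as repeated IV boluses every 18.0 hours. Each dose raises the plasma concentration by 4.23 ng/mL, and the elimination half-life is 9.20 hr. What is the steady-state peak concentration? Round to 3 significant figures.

k = ln 2 / 9.20 = 0.07534 hr⁻¹
Fraction remaining after one interval: e^(−kτ) = e^(−0.07534 × 18.0) = 0.2576
R = 1 / (1 − 0.2576) = 1.347
Css,max = 4.23 × 1.347 ≈ 5.70 ng/mL

5.70 ng/mL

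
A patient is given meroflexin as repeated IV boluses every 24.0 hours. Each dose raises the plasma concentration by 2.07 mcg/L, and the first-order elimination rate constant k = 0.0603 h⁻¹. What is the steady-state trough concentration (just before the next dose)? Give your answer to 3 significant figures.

Fraction remaining after one interval: e^(−kτ) = e^(−0.06030 × 24.0) = 0.2352
R = 1 / (1 − 0.2352) = 1.308
Css,max = 2.07 × 1.308 = 2.707 mcg/L
Css,min = Css,max × e^(−kτ) = 2.707 × 0.2352 ≈ 0.637 mcg/L

0.637 mcg/L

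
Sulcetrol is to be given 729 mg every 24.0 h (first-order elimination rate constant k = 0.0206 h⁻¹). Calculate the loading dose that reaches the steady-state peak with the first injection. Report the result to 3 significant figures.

Accumulation ratio R = 1 / (1 − e^(−kτ)) = 1 / (1 − e^(−0.02060×24.0)) = 1 / (1 − 0.6099) = 2.564
Loading dose = maintenance dose × R = 729 × 2.564 ≈ 1870 mg

1870 mg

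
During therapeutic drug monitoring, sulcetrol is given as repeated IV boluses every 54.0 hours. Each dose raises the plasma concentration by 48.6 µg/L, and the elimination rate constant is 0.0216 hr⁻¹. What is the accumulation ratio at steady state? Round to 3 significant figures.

1.45

Fraction remaining after one interval: e^(−kτ) = e^(−0.02160 × 54.0) = 0.3115
R = 1 / (1 − 0.3115) = 1 / 0.6885 ≈ 1.45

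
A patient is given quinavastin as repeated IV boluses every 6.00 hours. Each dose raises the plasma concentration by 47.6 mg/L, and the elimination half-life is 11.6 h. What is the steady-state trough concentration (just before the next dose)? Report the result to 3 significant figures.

k = ln 2 / 11.6 = 0.05975 h⁻¹
Fraction remaining after one interval: e^(−kτ) = e^(−0.05975 × 6.00) = 0.6987
R = 1 / (1 − 0.6987) = 3.319
Css,max = 47.6 × 3.319 = 158.0 mg/L
Css,min = Css,max × e^(−kτ) = 158.0 × 0.6987 ≈ 110 mg/L

110 mg/L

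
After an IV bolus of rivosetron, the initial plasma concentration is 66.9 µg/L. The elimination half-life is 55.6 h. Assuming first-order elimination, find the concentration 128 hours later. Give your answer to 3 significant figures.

13.6 µg/L

k = ln 2 / 55.6 = 0.01247 h⁻¹
128 h is 2.302 half-lives, so C = 66.9 × (1/2)^2.302 = 66.9 × 0.2028 ≈ 13.6 µg/L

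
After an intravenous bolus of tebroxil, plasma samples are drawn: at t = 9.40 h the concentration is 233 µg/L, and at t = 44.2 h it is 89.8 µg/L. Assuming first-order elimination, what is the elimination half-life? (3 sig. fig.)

25.3 hours

k = ln(C₁/C₂) / (t₂ − t₁) = ln(233/89.8) / (44.2 − 9.40)
  = 0.9535 / 34.80 = 0.02740 h⁻¹
t½ = ln 2 / k = ln 2 / 0.02740 ≈ 25.3 hours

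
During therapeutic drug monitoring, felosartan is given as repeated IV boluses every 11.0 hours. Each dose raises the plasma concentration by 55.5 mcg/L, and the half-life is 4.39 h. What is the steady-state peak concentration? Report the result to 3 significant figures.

67.4 mcg/L

k = ln 2 / 4.39 = 0.1579 h⁻¹
Fraction remaining after one interval: e^(−kτ) = e^(−0.1579 × 11.0) = 0.1761
R = 1 / (1 − 0.1761) = 1.214
Css,max = 55.5 × 1.214 ≈ 67.4 mcg/L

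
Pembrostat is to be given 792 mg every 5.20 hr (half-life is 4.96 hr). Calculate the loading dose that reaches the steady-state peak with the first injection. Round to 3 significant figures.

k = ln 2 / 4.96 = 0.1397 hr⁻¹
Accumulation ratio R = 1 / (1 − e^(−kτ)) = 1 / (1 − e^(−0.1397×5.20)) = 1 / (1 − 0.4835) = 1.936
Loading dose = maintenance dose × R = 792 × 1.936 ≈ 1530 mg

1530 mg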